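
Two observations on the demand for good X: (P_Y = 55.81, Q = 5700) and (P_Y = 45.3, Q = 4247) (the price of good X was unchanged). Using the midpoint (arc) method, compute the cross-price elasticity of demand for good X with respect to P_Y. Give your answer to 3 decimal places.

ΔQ_X = 4247 − 5700 = -1453; ΔP_Y = 45.3 − 55.81 = -10.51.
Midpoints: Q̄_X = 4973.5, P̄_Y = 50.55.
ε = (ΔQ_X/Q̄_X)/(ΔP_Y/P̄_Y) = (-1453/4973.5)/(-10.51/50.55) ≈ 1.405.

1.405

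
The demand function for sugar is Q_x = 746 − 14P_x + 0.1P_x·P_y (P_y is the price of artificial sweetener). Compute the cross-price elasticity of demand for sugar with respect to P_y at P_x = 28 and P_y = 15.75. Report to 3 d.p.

At P_x = 28 and P_y = 15.75: Q_x = 398.1.
∂Q_x/∂P_y = 0.1P_x = 0.1(28) = 2.8000.
ε = (∂Q_x/∂P_y)(P_y/Q_x) = 2.8000 × (15.75/398.1) ≈ 0.111.

0.111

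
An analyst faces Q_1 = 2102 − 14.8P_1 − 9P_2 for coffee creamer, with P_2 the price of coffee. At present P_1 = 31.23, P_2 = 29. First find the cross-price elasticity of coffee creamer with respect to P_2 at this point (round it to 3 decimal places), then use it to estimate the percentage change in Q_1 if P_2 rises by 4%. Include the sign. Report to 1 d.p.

-0.8%

At P_1 = 31.23, P_2 = 29: Q_1 = 1378.796.
∂Q_1/∂P_2 = -9.
ε = (∂Q_1/∂P_2)(P_2/Q_1) = -9.0000 × 29/1378.796 ≈ -0.189.
%ΔQ_1 ≈ ε × %ΔP_2 = -0.189 × (4%) = -0.8%.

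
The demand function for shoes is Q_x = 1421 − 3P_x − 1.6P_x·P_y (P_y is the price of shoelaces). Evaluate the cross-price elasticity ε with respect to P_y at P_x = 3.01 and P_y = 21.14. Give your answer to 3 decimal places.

At P_x = 3.01 and P_y = 21.14: Q_x = 1310.160.
∂Q_x/∂P_y = -1.6P_x = -1.6(3.01) = -4.8160.
ε = (∂Q_x/∂P_y)(P_y/Q_x) = -4.8160 × (21.14/1310.160) ≈ -0.078.

-0.078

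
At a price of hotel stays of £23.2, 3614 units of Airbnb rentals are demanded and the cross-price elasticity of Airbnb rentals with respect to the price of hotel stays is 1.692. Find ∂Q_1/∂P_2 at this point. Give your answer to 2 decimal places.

263.57

ε = (∂Q_1/∂P_2)·(P_2/Q_1) ⇒ ∂Q_1/∂P_2 = ε·Q_1/P_2 = 1.692 × 3614/23.2 ≈ 263.57.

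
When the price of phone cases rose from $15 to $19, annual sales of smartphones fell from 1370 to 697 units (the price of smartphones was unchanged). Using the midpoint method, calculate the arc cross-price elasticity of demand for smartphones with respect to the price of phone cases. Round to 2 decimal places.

ΔQ_A = 697 − 1370 = -673; ΔP_B = 19 − 15 = 4.
Midpoints: Q̄_A = 1033.5, P̄_B = 17.00.
ε = (ΔQ_A/Q̄_A)/(ΔP_B/P̄_B) = (-673/1033.5)/(4/17.00) ≈ -2.77.

-2.77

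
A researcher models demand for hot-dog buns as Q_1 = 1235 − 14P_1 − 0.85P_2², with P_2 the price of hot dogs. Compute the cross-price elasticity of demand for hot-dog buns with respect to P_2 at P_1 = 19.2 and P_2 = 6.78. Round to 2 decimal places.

-0.08

At P_1 = 19.2 and P_2 = 6.78: Q_1 = 927.127.
∂Q_1/∂P_2 = -1.7P_2 = -1.7(6.78) = -11.5260.
ε = (∂Q_1/∂P_2)(P_2/Q_1) = -11.5260 × (6.78/927.127) ≈ -0.08.
ε < 0: complements.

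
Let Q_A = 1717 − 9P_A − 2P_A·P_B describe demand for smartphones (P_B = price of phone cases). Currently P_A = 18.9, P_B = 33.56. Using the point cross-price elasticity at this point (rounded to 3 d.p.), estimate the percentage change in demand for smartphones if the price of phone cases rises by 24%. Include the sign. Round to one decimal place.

At P_A = 18.9, P_B = 33.56: Q_A = 278.332.
∂Q_A/∂P_B = -2P_A = -37.8000.
ε = (∂Q_A/∂P_B)(P_B/Q_A) = -37.8000 × 33.56/278.332 ≈ -4.558.
%ΔQ_A ≈ ε × %ΔP_B = -4.558 × (24%) = -109.4%.

-109.4%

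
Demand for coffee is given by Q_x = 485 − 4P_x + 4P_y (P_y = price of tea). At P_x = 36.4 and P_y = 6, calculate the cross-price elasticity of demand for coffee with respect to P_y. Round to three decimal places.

At P_x = 36.4 and P_y = 6: Q_x = 363.4.
∂Q_x/∂P_y = 4.
ε = (∂Q_x/∂P_y)(P_y/Q_x) = 4 × (6/363.4) ≈ 0.066.

0.066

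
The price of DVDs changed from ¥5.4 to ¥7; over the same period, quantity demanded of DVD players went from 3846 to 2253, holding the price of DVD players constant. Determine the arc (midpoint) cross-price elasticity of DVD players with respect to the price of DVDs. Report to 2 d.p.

-2.02

ΔQ_A = 2253 − 3846 = -1593; ΔP_B = 7 − 5.4 = 1.6.
Midpoints: Q̄_A = 3049.5, P̄_B = 6.20.
ε = (ΔQ_A/Q̄_A)/(ΔP_B/P̄_B) = (-1593/3049.5)/(1.6/6.20) ≈ -2.02.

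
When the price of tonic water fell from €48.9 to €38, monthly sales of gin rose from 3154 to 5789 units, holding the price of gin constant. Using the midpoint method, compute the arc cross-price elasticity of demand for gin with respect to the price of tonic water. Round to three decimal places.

-2.349

ΔQ_A = 5789 − 3154 = 2635; ΔP_B = 38 − 48.9 = -10.9.
Midpoints: Q̄_A = 4471.5, P̄_B = 43.45.
ε = (ΔQ_A/Q̄_A)/(ΔP_B/P̄_B) = (2635/4471.5)/(-10.9/43.45) ≈ -2.349.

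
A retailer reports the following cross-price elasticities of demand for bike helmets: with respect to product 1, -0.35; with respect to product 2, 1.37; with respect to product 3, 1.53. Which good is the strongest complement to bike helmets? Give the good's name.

product 1

Complements have ε < 0. The most negative value is -0.35 (product 1).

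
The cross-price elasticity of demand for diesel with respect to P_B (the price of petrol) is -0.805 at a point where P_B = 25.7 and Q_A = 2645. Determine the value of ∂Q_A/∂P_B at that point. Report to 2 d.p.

ε = (∂Q_A/∂P_B)·(P_B/Q_A) ⇒ ∂Q_A/∂P_B = ε·Q_A/P_B = -0.805 × 2645/25.7 ≈ -82.85.

-82.85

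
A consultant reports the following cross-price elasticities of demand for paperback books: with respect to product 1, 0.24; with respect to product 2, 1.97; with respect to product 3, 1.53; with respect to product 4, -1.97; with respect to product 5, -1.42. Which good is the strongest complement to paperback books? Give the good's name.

product 4

Complements have ε < 0. The most negative value is -1.97 (product 4).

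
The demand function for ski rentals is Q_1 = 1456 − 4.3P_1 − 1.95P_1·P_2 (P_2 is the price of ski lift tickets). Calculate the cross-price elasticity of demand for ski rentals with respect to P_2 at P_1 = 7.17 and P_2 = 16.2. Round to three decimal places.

At P_1 = 7.17 and P_2 = 16.2: Q_1 = 1198.669.
∂Q_1/∂P_2 = -1.95P_1 = -1.95(7.17) = -13.9815.
ε = (∂Q_1/∂P_2)(P_2/Q_1) = -13.9815 × (16.2/1198.669) ≈ -0.189.
ε < 0: complements.

-0.189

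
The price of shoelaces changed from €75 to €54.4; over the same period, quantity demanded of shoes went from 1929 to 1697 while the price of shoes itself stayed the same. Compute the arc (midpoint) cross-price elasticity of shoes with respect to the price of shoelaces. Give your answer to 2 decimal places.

0.40

ΔQ_A = 1697 − 1929 = -232; ΔP_B = 54.4 − 75 = -20.6.
Midpoints: Q̄_A = 1813.0, P̄_B = 64.70.
ε = (ΔQ_A/Q̄_A)/(ΔP_B/P̄_B) = (-232/1813.0)/(-20.6/64.70) ≈ 0.40.
ε > 0: shoes and shoelaces are substitutes.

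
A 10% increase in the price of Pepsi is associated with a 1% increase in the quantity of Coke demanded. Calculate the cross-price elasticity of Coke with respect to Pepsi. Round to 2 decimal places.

0.10

ε = (%ΔQ of Coke) / (%ΔP of Pepsi) = (1%) / (10%) ≈ 0.10.
Positive cross-price elasticity: substitutes.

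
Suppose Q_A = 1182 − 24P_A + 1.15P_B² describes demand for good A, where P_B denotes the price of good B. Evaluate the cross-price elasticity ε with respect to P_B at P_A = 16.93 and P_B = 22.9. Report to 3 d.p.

0.875

At P_A = 16.93 and P_B = 22.9: Q_A = 1378.751.
∂Q_A/∂P_B = 2.3P_B = 2.3(22.9) = 52.6700.
ε = (∂Q_A/∂P_B)(P_B/Q_A) = 52.6700 × (22.9/1378.751) ≈ 0.875.
ε > 0: substitutes.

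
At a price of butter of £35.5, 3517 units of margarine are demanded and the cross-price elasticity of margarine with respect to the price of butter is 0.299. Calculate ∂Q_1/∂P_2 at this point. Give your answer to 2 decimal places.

29.62

ε = (∂Q_1/∂P_2)·(P_2/Q_1) ⇒ ∂Q_1/∂P_2 = ε·Q_1/P_2 = 0.299 × 3517/35.5 ≈ 29.62.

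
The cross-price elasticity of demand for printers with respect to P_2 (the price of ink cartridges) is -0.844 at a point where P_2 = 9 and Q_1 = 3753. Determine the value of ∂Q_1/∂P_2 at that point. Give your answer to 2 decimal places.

ε = (∂Q_1/∂P_2)·(P_2/Q_1) ⇒ ∂Q_1/∂P_2 = ε·Q_1/P_2 = -0.844 × 3753/9 ≈ -351.95.

-351.95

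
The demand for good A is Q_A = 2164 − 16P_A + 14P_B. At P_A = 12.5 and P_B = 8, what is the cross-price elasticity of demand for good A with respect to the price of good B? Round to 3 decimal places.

0.054

At P_A = 12.5 and P_B = 8: Q_A = 2076.
∂Q_A/∂P_B = 14.
ε = (∂Q_A/∂P_B)(P_B/Q_A) = 14 × (8/2076) ≈ 0.054.
Since ε > 0, good A and good B are substitutes.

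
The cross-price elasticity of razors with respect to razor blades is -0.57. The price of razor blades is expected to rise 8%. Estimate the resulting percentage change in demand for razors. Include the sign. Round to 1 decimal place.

%ΔQ ≈ ε × %ΔP of razor blades = -0.57 × (8%) = -4.6%.

-4.6%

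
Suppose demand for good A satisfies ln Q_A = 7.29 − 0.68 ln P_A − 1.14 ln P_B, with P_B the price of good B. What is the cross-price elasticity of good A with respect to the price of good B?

-1.14

In a log-linear (constant-elasticity) demand function, the coefficient on ln P_B is the cross-price elasticity.
ε = -1.14. Negative, so good A and good B are complements.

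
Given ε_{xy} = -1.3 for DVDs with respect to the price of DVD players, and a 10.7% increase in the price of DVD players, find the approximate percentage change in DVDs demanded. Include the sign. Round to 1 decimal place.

-13.9%

%ΔQ ≈ ε × %ΔP of DVD players = -1.3 × (10.7%) = -13.9%.
Demand for DVDs falls by about 13.9%.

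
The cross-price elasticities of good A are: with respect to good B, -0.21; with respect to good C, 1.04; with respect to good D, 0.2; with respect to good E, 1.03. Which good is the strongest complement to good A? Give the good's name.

Complements have ε < 0. The most negative value is -0.21 (good B).

good B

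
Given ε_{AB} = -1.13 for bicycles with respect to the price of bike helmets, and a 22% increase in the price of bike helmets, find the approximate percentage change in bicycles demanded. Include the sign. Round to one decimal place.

-24.9%

%ΔQ ≈ ε × %ΔP of bike helmets = -1.13 × (22%) = -24.9%.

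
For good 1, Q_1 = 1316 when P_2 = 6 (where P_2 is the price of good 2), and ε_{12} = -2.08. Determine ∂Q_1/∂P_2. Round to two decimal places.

ε = (∂Q_1/∂P_2)·(P_2/Q_1) ⇒ ∂Q_1/∂P_2 = ε·Q_1/P_2 = -2.08 × 1316/6 ≈ -456.21.

-456.21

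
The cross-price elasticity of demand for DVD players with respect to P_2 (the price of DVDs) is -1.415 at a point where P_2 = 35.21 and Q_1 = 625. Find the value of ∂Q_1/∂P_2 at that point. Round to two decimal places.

-25.12

ε = (∂Q_1/∂P_2)·(P_2/Q_1) ⇒ ∂Q_1/∂P_2 = ε·Q_1/P_2 = -1.415 × 625/35.21 ≈ -25.12.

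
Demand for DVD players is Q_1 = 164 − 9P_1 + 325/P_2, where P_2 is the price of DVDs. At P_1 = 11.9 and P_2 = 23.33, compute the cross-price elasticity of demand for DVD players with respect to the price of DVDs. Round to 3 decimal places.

At P_1 = 11.9 and P_2 = 23.33: Q_1 = 70.831.
∂Q_1/∂P_2 = −325/P_2² = -0.5971.
ε = (∂Q_1/∂P_2)(P_2/Q_1) = -0.5971 × (23.33/70.831) ≈ -0.197.
ε < 0: complements.

-0.197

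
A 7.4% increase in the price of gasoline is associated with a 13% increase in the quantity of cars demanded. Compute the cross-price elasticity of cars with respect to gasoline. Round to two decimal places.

ε = (%ΔQ of cars) / (%ΔP of gasoline) = (13%) / (7.4%) ≈ 1.76.
Positive cross-price elasticity: substitutes.

1.76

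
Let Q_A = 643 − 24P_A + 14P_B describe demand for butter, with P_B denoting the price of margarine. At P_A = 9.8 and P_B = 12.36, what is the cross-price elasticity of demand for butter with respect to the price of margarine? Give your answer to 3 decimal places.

0.298

At P_A = 9.8 and P_B = 12.36: Q_A = 580.84.
∂Q_A/∂P_B = 14.
ε = (∂Q_A/∂P_B)(P_B/Q_A) = 14 × (12.36/580.84) ≈ 0.298.
Since ε > 0, butter and margarine are substitutes.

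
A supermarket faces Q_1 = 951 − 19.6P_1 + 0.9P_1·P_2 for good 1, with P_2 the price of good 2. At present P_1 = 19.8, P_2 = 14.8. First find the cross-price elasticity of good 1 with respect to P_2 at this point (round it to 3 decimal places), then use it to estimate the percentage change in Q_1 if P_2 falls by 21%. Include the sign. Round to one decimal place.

-6.7%

At P_1 = 19.8, P_2 = 14.8: Q_1 = 826.656.
∂Q_1/∂P_2 = 0.9P_1 = 17.8200.
ε = (∂Q_1/∂P_2)(P_2/Q_1) = 17.8200 × 14.8/826.656 ≈ 0.319.
%ΔQ_1 ≈ ε × %ΔP_2 = 0.319 × (-21%) = -6.7%.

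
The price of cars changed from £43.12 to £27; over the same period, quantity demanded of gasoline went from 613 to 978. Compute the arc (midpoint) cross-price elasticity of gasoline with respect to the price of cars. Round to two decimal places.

-1.00

ΔQ_A = 978 − 613 = 365; ΔP_B = 27 − 43.12 = -16.12.
Midpoints: Q̄_A = 795.5, P̄_B = 35.06.
ε = (ΔQ_A/Q̄_A)/(ΔP_B/P̄_B) = (365/795.5)/(-16.12/35.06) ≈ -1.00.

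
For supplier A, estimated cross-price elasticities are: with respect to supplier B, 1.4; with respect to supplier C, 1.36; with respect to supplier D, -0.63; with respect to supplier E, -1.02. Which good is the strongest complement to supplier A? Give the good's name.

Complements have ε < 0. The most negative value is -1.02 (supplier E).

supplier E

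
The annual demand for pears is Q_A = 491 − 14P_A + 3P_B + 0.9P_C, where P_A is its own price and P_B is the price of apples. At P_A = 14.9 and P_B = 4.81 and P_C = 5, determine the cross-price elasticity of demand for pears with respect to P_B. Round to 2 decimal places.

0.05

At P_A = 14.9 and P_B = 4.81 and P_C = 5: Q_A = 301.33.
∂Q_A/∂P_B = 3.
ε = (∂Q_A/∂P_B)(P_B/Q_A) = 3 × (4.81/301.33) ≈ 0.05.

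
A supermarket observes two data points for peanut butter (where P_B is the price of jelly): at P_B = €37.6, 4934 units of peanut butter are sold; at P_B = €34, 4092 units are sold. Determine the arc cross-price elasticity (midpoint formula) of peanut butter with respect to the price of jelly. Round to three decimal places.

1.855

ΔQ_A = 4092 − 4934 = -842; ΔP_B = 34 − 37.6 = -3.6.
Midpoints: Q̄_A = 4513.0, P̄_B = 35.80.
ε = (ΔQ_A/Q̄_A)/(ΔP_B/P̄_B) = (-842/4513.0)/(-3.6/35.80) ≈ 1.855.
ε > 0: peanut butter and jelly are substitutes.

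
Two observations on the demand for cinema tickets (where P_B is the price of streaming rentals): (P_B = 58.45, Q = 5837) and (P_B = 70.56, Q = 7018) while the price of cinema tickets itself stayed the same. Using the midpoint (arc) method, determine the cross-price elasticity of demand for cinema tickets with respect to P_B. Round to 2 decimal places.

0.98

ΔQ_A = 7018 − 5837 = 1181; ΔP_B = 70.56 − 58.45 = 12.11.
Midpoints: Q̄_A = 6427.5, P̄_B = 64.50.
ε = (ΔQ_A/Q̄_A)/(ΔP_B/P̄_B) = (1181/6427.5)/(12.11/64.50) ≈ 0.98.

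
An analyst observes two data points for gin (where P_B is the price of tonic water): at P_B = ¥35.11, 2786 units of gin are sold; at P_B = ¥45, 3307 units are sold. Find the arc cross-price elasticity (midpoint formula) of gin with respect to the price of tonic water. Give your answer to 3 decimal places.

ΔQ_A = 3307 − 2786 = 521; ΔP_B = 45 − 35.11 = 9.89.
Midpoints: Q̄_A = 3046.5, P̄_B = 40.05.
ε = (ΔQ_A/Q̄_A)/(ΔP_B/P̄_B) = (521/3046.5)/(9.89/40.05) ≈ 0.693.

0.693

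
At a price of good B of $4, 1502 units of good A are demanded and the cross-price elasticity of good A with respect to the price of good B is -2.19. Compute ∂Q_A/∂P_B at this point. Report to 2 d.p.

-822.35

ε = (∂Q_A/∂P_B)·(P_B/Q_A) ⇒ ∂Q_A/∂P_B = ε·Q_A/P_B = -2.19 × 1502/4 ≈ -822.35.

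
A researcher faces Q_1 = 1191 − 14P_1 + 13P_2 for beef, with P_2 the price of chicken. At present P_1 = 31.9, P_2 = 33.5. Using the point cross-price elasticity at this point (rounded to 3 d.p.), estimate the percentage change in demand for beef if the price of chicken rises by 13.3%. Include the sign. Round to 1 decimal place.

At P_1 = 31.9, P_2 = 33.5: Q_1 = 1179.9.
∂Q_1/∂P_2 = 13.
ε = (∂Q_1/∂P_2)(P_2/Q_1) = 13.0000 × 33.5/1179.9 ≈ 0.369.
%ΔQ_1 ≈ ε × %ΔP_2 = 0.369 × (13.3%) = 4.9%.

4.9%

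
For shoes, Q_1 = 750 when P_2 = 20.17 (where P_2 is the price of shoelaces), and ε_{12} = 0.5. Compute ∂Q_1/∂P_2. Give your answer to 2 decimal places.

18.59

ε = (∂Q_1/∂P_2)·(P_2/Q_1) ⇒ ∂Q_1/∂P_2 = ε·Q_1/P_2 = 0.5 × 750/20.17 ≈ 18.59.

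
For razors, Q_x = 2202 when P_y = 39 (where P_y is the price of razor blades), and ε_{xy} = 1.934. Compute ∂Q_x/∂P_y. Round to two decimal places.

ε = (∂Q_x/∂P_y)·(P_y/Q_x) ⇒ ∂Q_x/∂P_y = ε·Q_x/P_y = 1.934 × 2202/39 ≈ 109.20.

109.20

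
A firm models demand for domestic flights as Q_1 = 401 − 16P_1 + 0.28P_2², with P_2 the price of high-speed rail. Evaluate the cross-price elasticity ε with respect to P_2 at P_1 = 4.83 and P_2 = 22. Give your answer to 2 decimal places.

At P_1 = 4.83 and P_2 = 22: Q_1 = 459.24.
∂Q_1/∂P_2 = 0.56P_2 = 0.56(22) = 12.3200.
ε = (∂Q_1/∂P_2)(P_2/Q_1) = 12.3200 × (22/459.24) ≈ 0.59.

0.59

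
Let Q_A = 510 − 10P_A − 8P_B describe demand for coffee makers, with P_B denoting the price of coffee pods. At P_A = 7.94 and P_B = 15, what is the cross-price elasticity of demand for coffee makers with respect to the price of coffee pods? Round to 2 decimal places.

-0.39

At P_A = 7.94 and P_B = 15: Q_A = 310.6.
∂Q_A/∂P_B = -8.
ε = (∂Q_A/∂P_B)(P_B/Q_A) = -8 × (15/310.6) ≈ -0.39.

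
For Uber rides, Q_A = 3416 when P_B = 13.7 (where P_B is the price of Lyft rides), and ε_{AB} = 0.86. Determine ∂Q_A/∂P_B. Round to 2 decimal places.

ε = (∂Q_A/∂P_B)·(P_B/Q_A) ⇒ ∂Q_A/∂P_B = ε·Q_A/P_B = 0.86 × 3416/13.7 ≈ 214.44.

214.44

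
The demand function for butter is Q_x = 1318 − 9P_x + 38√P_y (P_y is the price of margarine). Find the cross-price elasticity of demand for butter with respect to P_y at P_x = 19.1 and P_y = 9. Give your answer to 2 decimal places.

0.05

At P_x = 19.1 and P_y = 9: Q_x = 1260.1.
∂Q_x/∂P_y = 38/(2√P_y) = 38/(2√9) = 6.3333.
ε = (∂Q_x/∂P_y)(P_y/Q_x) = 6.3333 × (9/1260.1) ≈ 0.05.
ε > 0: substitutes.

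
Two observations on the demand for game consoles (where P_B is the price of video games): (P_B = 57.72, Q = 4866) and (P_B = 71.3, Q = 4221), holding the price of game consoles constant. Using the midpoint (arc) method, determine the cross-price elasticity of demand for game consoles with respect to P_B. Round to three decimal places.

ΔQ_A = 4221 − 4866 = -645; ΔP_B = 71.3 − 57.72 = 13.58.
Midpoints: Q̄_A = 4543.5, P̄_B = 64.51.
ε = (ΔQ_A/Q̄_A)/(ΔP_B/P̄_B) = (-645/4543.5)/(13.58/64.51) ≈ -0.674.

-0.674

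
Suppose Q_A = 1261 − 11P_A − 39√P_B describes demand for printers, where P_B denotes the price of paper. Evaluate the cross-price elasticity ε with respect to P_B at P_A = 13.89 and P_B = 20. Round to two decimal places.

-0.09

At P_A = 13.89 and P_B = 20: Q_A = 933.797.
∂Q_A/∂P_B = -39/(2√P_B) = -39/(2√20) = -4.3603.
ε = (∂Q_A/∂P_B)(P_B/Q_A) = -4.3603 × (20/933.797) ≈ -0.09.
ε < 0: complements.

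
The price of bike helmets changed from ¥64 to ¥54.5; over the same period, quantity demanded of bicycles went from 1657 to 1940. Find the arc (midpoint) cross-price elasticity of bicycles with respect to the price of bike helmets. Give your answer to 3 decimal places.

ΔQ_A = 1940 − 1657 = 283; ΔP_B = 54.5 − 64 = -9.5.
Midpoints: Q̄_A = 1798.5, P̄_B = 59.25.
ε = (ΔQ_A/Q̄_A)/(ΔP_B/P̄_B) = (283/1798.5)/(-9.5/59.25) ≈ -0.981.
ε < 0: bicycles and bike helmets are complements.

-0.981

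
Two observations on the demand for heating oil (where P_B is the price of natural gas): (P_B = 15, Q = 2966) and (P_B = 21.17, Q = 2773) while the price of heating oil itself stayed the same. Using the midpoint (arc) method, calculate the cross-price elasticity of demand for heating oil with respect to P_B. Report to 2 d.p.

-0.20

ΔQ_A = 2773 − 2966 = -193; ΔP_B = 21.17 − 15 = 6.17.
Midpoints: Q̄_A = 2869.5, P̄_B = 18.09.
ε = (ΔQ_A/Q̄_A)/(ΔP_B/P̄_B) = (-193/2869.5)/(6.17/18.09) ≈ -0.20.
ε < 0: heating oil and natural gas are complements.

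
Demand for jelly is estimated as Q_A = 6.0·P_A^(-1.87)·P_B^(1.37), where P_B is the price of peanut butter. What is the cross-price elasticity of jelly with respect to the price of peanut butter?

1.37

In a log-linear (constant-elasticity) demand function, the coefficient on the exponent of P_B is the cross-price elasticity.
ε = 1.37. Positive, so jelly and peanut butter are substitutes.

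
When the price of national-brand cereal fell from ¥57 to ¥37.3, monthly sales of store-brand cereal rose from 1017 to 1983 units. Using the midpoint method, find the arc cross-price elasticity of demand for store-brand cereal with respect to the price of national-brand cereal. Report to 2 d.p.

ΔQ_A = 1983 − 1017 = 966; ΔP_B = 37.3 − 57 = -19.7.
Midpoints: Q̄_A = 1500.0, P̄_B = 47.15.
ε = (ΔQ_A/Q̄_A)/(ΔP_B/P̄_B) = (966/1500.0)/(-19.7/47.15) ≈ -1.54.

-1.54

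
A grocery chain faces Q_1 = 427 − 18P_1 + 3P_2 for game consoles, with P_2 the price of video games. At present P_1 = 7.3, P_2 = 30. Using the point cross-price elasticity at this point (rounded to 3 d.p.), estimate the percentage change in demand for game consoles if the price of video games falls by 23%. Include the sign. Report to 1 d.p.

At P_1 = 7.3, P_2 = 30: Q_1 = 385.6.
∂Q_1/∂P_2 = 3.
ε = (∂Q_1/∂P_2)(P_2/Q_1) = 3.0000 × 30/385.6 ≈ 0.233.
%ΔQ_1 ≈ ε × %ΔP_2 = 0.233 × (-23%) = -5.4%.

-5.4%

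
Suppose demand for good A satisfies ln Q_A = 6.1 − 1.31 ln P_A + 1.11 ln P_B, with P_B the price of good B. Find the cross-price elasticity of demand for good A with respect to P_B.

1.11

In a log-linear (constant-elasticity) demand function, the coefficient on ln P_B is the cross-price elasticity.
ε = 1.11. Positive, so good A and good B are substitutes.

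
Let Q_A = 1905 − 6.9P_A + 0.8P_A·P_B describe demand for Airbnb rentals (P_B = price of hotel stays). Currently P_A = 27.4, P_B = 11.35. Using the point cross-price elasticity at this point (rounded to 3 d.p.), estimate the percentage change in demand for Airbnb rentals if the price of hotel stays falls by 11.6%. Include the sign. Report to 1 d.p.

-1.5%

At P_A = 27.4, P_B = 11.35: Q_A = 1964.732.
∂Q_A/∂P_B = 0.8P_A = 21.9200.
ε = (∂Q_A/∂P_B)(P_B/Q_A) = 21.9200 × 11.35/1964.732 ≈ 0.127.
%ΔQ_A ≈ ε × %ΔP_B = 0.127 × (-11.6%) = -1.5%.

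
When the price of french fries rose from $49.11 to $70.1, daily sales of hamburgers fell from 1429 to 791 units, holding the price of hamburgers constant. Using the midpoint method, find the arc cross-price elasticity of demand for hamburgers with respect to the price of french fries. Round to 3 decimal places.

ΔQ_A = 791 − 1429 = -638; ΔP_B = 70.1 − 49.11 = 20.99.
Midpoints: Q̄_A = 1110.0, P̄_B = 59.60.
ε = (ΔQ_A/Q̄_A)/(ΔP_B/P̄_B) = (-638/1110.0)/(20.99/59.60) ≈ -1.632.

-1.632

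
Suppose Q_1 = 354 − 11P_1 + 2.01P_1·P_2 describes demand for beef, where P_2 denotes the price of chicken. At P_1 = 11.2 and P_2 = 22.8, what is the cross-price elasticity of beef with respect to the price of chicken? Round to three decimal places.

0.690

At P_1 = 11.2 and P_2 = 22.8: Q_1 = 744.074.
∂Q_1/∂P_2 = 2.01P_1 = 2.01(11.2) = 22.5120.
ε = (∂Q_1/∂P_2)(P_2/Q_1) = 22.5120 × (22.8/744.074) ≈ 0.690.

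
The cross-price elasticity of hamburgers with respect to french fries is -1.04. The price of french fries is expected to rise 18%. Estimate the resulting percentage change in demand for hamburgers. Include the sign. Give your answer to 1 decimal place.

-18.7%

%ΔQ ≈ ε × %ΔP of french fries = -1.04 × (18%) = -18.7%.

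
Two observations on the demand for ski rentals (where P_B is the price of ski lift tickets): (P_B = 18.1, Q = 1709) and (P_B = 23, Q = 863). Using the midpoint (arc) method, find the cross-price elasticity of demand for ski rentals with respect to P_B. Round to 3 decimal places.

-2.759

ΔQ_A = 863 − 1709 = -846; ΔP_B = 23 − 18.1 = 4.9.
Midpoints: Q̄_A = 1286.0, P̄_B = 20.55.
ε = (ΔQ_A/Q̄_A)/(ΔP_B/P̄_B) = (-846/1286.0)/(4.9/20.55) ≈ -2.759.
ε < 0: ski rentals and ski lift tickets are complements.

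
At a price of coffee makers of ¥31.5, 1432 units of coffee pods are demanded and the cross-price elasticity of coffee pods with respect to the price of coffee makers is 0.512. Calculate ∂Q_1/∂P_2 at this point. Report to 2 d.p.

ε = (∂Q_1/∂P_2)·(P_2/Q_1) ⇒ ∂Q_1/∂P_2 = ε·Q_1/P_2 = 0.512 × 1432/31.5 ≈ 23.28.

23.28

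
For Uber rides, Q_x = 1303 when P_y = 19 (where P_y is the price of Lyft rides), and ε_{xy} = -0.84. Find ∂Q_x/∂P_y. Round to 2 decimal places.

-57.61

ε = (∂Q_x/∂P_y)·(P_y/Q_x) ⇒ ∂Q_x/∂P_y = ε·Q_x/P_y = -0.84 × 1303/19 ≈ -57.61.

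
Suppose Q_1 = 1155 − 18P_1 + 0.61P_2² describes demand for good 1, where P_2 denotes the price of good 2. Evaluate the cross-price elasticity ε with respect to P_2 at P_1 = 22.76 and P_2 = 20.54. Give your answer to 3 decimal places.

At P_1 = 22.76 and P_2 = 20.54: Q_1 = 1002.674.
∂Q_1/∂P_2 = 1.22P_2 = 1.22(20.54) = 25.0588.
ε = (∂Q_1/∂P_2)(P_2/Q_1) = 25.0588 × (20.54/1002.674) ≈ 0.513.
ε > 0: substitutes.

0.513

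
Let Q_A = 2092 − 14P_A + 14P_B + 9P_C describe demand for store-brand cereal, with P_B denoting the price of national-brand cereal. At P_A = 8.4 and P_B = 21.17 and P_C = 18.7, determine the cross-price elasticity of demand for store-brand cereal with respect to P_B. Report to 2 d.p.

0.12

At P_A = 8.4 and P_B = 21.17 and P_C = 18.7: Q_A = 2439.08.
∂Q_A/∂P_B = 14.
ε = (∂Q_A/∂P_B)(P_B/Q_A) = 14 × (21.17/2439.08) ≈ 0.12.
Since ε > 0, store-brand cereal and national-brand cereal are substitutes.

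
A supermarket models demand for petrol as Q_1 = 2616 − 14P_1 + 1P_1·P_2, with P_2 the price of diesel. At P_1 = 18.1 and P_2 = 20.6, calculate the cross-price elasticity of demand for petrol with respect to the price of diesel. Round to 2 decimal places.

At P_1 = 18.1 and P_2 = 20.6: Q_1 = 2735.46.
∂Q_1/∂P_2 = 1P_1 = 1(18.1) = 18.1000.
ε = (∂Q_1/∂P_2)(P_2/Q_1) = 18.1000 × (20.6/2735.46) ≈ 0.14.

0.14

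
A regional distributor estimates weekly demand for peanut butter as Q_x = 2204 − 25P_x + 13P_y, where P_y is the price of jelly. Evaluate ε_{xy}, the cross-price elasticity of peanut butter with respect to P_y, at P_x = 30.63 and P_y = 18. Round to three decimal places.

0.140

At P_x = 30.63 and P_y = 18: Q_x = 1672.25.
∂Q_x/∂P_y = 13.
ε = (∂Q_x/∂P_y)(P_y/Q_x) = 13 × (18/1672.25) ≈ 0.140.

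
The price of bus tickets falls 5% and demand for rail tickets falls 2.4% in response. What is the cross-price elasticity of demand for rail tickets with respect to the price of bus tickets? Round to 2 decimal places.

ε = (%ΔQ of rail tickets) / (%ΔP of bus tickets) = (-2.4%) / (-5%) ≈ 0.48.
Positive cross-price elasticity: substitutes.

0.48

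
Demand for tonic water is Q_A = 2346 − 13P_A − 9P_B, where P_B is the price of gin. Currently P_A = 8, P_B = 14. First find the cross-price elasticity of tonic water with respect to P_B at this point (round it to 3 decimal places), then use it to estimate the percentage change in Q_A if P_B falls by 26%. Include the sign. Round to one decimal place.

At P_A = 8, P_B = 14: Q_A = 2116.
∂Q_A/∂P_B = -9.
ε = (∂Q_A/∂P_B)(P_B/Q_A) = -9.0000 × 14/2116 ≈ -0.060.
%ΔQ_A ≈ ε × %ΔP_B = -0.060 × (-26%) = 1.6%.

1.6%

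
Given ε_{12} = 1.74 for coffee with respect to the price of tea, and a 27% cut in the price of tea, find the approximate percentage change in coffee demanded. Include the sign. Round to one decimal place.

-47.0%

%ΔQ ≈ ε × %ΔP of tea = 1.74 × (-27%) = -47.0%.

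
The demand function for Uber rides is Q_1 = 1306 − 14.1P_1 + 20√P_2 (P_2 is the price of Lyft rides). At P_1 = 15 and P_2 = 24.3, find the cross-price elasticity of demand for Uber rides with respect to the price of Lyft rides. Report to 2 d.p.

0.04

At P_1 = 15 and P_2 = 24.3: Q_1 = 1193.090.
∂Q_1/∂P_2 = 20/(2√P_2) = 20/(2√24.3) = 2.0286.
ε = (∂Q_1/∂P_2)(P_2/Q_1) = 2.0286 × (24.3/1193.090) ≈ 0.04.
ε > 0: substitutes.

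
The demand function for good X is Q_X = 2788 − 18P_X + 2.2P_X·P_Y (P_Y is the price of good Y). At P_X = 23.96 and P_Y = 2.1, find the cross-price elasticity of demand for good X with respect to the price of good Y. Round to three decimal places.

0.045

At P_X = 23.96 and P_Y = 2.1: Q_X = 2467.415.
∂Q_X/∂P_Y = 2.2P_X = 2.2(23.96) = 52.7120.
ε = (∂Q_X/∂P_Y)(P_Y/Q_X) = 52.7120 × (2.1/2467.415) ≈ 0.045.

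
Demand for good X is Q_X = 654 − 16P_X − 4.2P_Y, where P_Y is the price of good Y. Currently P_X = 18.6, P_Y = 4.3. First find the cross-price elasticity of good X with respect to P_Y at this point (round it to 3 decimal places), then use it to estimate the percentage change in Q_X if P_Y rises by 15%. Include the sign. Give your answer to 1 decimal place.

-0.8%

At P_X = 18.6, P_Y = 4.3: Q_X = 338.34.
∂Q_X/∂P_Y = -4.2.
ε = (∂Q_X/∂P_Y)(P_Y/Q_X) = -4.2000 × 4.3/338.34 ≈ -0.053.
%ΔQ_X ≈ ε × %ΔP_Y = -0.053 × (15%) = -0.8%.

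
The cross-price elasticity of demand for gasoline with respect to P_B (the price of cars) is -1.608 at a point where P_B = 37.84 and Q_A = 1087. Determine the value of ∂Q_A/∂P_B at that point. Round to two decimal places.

ε = (∂Q_A/∂P_B)·(P_B/Q_A) ⇒ ∂Q_A/∂P_B = ε·Q_A/P_B = -1.608 × 1087/37.84 ≈ -46.19.

-46.19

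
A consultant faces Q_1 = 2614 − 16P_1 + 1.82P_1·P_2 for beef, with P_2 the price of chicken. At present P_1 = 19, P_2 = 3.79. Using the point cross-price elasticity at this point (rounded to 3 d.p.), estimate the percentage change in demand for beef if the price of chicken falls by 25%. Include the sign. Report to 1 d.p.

At P_1 = 19, P_2 = 3.79: Q_1 = 2441.058.
∂Q_1/∂P_2 = 1.82P_1 = 34.5800.
ε = (∂Q_1/∂P_2)(P_2/Q_1) = 34.5800 × 3.79/2441.058 ≈ 0.054.
%ΔQ_1 ≈ ε × %ΔP_2 = 0.054 × (-25%) = -1.4%.

-1.4%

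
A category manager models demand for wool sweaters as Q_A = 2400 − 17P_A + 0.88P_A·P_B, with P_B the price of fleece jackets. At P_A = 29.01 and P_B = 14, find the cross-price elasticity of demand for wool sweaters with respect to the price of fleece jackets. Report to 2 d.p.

0.16

At P_A = 29.01 and P_B = 14: Q_A = 2264.233.
∂Q_A/∂P_B = 0.88P_A = 0.88(29.01) = 25.5288.
ε = (∂Q_A/∂P_B)(P_B/Q_A) = 25.5288 × (14/2264.233) ≈ 0.16.
ε > 0: substitutes.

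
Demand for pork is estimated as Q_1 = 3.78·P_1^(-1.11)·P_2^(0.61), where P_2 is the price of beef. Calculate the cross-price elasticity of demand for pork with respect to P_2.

0.61

In a log-linear (constant-elasticity) demand function, the coefficient on the exponent of P_2 is the cross-price elasticity.
ε = 0.61. Positive, so pork and beef are substitutes.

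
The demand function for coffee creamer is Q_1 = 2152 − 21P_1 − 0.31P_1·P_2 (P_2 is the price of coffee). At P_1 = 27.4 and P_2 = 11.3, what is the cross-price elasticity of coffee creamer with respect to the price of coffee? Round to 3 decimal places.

-0.065

At P_1 = 27.4 and P_2 = 11.3: Q_1 = 1480.618.
∂Q_1/∂P_2 = -0.31P_1 = -0.31(27.4) = -8.4940.
ε = (∂Q_1/∂P_2)(P_2/Q_1) = -8.4940 × (11.3/1480.618) ≈ -0.065.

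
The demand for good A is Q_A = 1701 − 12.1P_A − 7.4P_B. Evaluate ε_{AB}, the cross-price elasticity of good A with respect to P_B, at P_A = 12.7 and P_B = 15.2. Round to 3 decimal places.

-0.078

At P_A = 12.7 and P_B = 15.2: Q_A = 1434.85.
∂Q_A/∂P_B = -7.4.
ε = (∂Q_A/∂P_B)(P_B/Q_A) = -7.4 × (15.2/1434.85) ≈ -0.078.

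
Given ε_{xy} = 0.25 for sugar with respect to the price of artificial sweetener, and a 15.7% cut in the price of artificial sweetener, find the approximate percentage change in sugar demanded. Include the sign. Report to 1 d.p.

%ΔQ ≈ ε × %ΔP of artificial sweetener = 0.25 × (-15.7%) = -3.9%.

-3.9%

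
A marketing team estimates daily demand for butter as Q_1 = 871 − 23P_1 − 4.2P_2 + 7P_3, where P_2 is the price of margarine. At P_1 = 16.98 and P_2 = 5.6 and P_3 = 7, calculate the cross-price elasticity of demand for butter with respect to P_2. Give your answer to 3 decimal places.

At P_1 = 16.98 and P_2 = 5.6 and P_3 = 7: Q_1 = 505.94.
∂Q_1/∂P_2 = -4.2.
ε = (∂Q_1/∂P_2)(P_2/Q_1) = -4.2 × (5.6/505.94) ≈ -0.046.

-0.046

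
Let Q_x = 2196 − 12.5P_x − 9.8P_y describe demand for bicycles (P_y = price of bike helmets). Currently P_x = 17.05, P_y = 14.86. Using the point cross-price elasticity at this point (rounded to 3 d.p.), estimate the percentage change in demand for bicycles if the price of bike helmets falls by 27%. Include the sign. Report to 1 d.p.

At P_x = 17.05, P_y = 14.86: Q_x = 1837.247.
∂Q_x/∂P_y = -9.8.
ε = (∂Q_x/∂P_y)(P_y/Q_x) = -9.8000 × 14.86/1837.247 ≈ -0.079.
%ΔQ_x ≈ ε × %ΔP_y = -0.079 × (-27%) = 2.1%.

2.1%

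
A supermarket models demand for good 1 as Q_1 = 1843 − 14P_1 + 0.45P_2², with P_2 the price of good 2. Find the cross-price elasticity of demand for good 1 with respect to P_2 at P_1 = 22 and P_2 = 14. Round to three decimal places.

At P_1 = 22 and P_2 = 14: Q_1 = 1623.2.
∂Q_1/∂P_2 = 0.9P_2 = 0.9(14) = 12.6000.
ε = (∂Q_1/∂P_2)(P_2/Q_1) = 12.6000 × (14/1623.2) ≈ 0.109.
ε > 0: substitutes.

0.109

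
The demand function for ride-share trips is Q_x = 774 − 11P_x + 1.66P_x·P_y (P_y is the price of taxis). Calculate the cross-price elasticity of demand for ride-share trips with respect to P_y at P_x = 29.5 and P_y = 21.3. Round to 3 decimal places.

At P_x = 29.5 and P_y = 21.3: Q_x = 1492.561.
∂Q_x/∂P_y = 1.66P_x = 1.66(29.5) = 48.9700.
ε = (∂Q_x/∂P_y)(P_y/Q_x) = 48.9700 × (21.3/1492.561) ≈ 0.699.
ε > 0: substitutes.

0.699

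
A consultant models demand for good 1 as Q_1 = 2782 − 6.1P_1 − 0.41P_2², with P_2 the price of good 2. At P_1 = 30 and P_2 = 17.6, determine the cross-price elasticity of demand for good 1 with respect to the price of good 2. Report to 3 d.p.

-0.103

At P_1 = 30 and P_2 = 17.6: Q_1 = 2471.998.
∂Q_1/∂P_2 = -0.82P_2 = -0.82(17.6) = -14.4320.
ε = (∂Q_1/∂P_2)(P_2/Q_1) = -14.4320 × (17.6/2471.998) ≈ -0.103.
ε < 0: complements.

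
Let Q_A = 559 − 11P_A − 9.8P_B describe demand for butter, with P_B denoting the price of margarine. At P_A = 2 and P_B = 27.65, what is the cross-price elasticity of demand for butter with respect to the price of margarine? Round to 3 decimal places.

At P_A = 2 and P_B = 27.65: Q_A = 266.03.
∂Q_A/∂P_B = -9.8.
ε = (∂Q_A/∂P_B)(P_B/Q_A) = -9.8 × (27.65/266.03) ≈ -1.019.

-1.019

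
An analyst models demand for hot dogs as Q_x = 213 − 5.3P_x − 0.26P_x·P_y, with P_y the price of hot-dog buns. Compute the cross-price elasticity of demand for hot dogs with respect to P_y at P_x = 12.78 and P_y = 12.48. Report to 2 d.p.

At P_x = 12.78 and P_y = 12.48: Q_x = 103.797.
∂Q_x/∂P_y = -0.26P_x = -0.26(12.78) = -3.3228.
ε = (∂Q_x/∂P_y)(P_y/Q_x) = -3.3228 × (12.48/103.797) ≈ -0.40.

-0.40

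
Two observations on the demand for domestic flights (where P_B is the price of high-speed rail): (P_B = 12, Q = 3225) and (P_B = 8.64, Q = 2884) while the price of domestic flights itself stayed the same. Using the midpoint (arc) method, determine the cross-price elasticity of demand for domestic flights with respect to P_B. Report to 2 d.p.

ΔQ_A = 2884 − 3225 = -341; ΔP_B = 8.64 − 12 = -3.36.
Midpoints: Q̄_A = 3054.5, P̄_B = 10.32.
ε = (ΔQ_A/Q̄_A)/(ΔP_B/P̄_B) = (-341/3054.5)/(-3.36/10.32) ≈ 0.34.

0.34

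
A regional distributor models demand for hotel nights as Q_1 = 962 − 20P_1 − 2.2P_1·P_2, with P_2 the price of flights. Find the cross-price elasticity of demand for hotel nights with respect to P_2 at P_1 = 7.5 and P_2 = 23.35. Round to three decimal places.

-0.903

At P_1 = 7.5 and P_2 = 23.35: Q_1 = 426.725.
∂Q_1/∂P_2 = -2.2P_1 = -2.2(7.5) = -16.5000.
ε = (∂Q_1/∂P_2)(P_2/Q_1) = -16.5000 × (23.35/426.725) ≈ -0.903.
ε < 0: complements.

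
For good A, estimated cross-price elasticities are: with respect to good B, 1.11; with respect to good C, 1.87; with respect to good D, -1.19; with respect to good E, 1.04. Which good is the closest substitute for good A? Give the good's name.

Substitutes have ε > 0. Among the positive values, 1.87 (good C) is largest.

good C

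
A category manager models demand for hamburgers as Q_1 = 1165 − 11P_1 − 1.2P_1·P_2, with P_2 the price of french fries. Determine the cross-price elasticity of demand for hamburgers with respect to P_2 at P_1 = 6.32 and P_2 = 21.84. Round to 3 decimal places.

-0.178

At P_1 = 6.32 and P_2 = 21.84: Q_1 = 929.845.
∂Q_1/∂P_2 = -1.2P_1 = -1.2(6.32) = -7.5840.
ε = (∂Q_1/∂P_2)(P_2/Q_1) = -7.5840 × (21.84/929.845) ≈ -0.178.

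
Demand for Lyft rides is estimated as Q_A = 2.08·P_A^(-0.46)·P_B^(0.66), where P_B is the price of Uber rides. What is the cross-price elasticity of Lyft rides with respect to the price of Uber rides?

0.66

In a log-linear (constant-elasticity) demand function, the coefficient on the exponent of P_B is the cross-price elasticity.
ε = 0.66. Positive, so Lyft rides and Uber rides are substitutes.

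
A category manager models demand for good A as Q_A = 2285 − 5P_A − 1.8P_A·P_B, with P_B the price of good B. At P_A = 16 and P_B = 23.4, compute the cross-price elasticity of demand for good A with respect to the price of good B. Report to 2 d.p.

At P_A = 16 and P_B = 23.4: Q_A = 1531.08.
∂Q_A/∂P_B = -1.8P_A = -1.8(16) = -28.8000.
ε = (∂Q_A/∂P_B)(P_B/Q_A) = -28.8000 × (23.4/1531.08) ≈ -0.44.
ε < 0: complements.

-0.44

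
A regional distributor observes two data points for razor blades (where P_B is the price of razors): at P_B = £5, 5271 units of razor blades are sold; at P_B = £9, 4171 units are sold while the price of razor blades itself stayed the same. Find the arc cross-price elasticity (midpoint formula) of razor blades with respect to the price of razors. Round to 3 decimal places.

-0.408

ΔQ_A = 4171 − 5271 = -1100; ΔP_B = 9 − 5 = 4.
Midpoints: Q̄_A = 4721.0, P̄_B = 7.00.
ε = (ΔQ_A/Q̄_A)/(ΔP_B/P̄_B) = (-1100/4721.0)/(4/7.00) ≈ -0.408.
ε < 0: razor blades and razors are complements.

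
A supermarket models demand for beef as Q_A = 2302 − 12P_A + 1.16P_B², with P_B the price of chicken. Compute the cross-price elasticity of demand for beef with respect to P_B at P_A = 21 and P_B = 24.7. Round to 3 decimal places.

0.513

At P_A = 21 and P_B = 24.7: Q_A = 2757.704.
∂Q_A/∂P_B = 2.32P_B = 2.32(24.7) = 57.3040.
ε = (∂Q_A/∂P_B)(P_B/Q_A) = 57.3040 × (24.7/2757.704) ≈ 0.513.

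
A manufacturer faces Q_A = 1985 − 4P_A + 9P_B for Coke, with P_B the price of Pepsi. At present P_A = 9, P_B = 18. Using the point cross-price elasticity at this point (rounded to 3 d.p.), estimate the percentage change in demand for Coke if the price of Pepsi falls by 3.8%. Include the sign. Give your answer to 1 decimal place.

-0.3%

At P_A = 9, P_B = 18: Q_A = 2111.
∂Q_A/∂P_B = 9.
ε = (∂Q_A/∂P_B)(P_B/Q_A) = 9.0000 × 18/2111 ≈ 0.077.
%ΔQ_A ≈ ε × %ΔP_B = 0.077 × (-3.8%) = -0.3%.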